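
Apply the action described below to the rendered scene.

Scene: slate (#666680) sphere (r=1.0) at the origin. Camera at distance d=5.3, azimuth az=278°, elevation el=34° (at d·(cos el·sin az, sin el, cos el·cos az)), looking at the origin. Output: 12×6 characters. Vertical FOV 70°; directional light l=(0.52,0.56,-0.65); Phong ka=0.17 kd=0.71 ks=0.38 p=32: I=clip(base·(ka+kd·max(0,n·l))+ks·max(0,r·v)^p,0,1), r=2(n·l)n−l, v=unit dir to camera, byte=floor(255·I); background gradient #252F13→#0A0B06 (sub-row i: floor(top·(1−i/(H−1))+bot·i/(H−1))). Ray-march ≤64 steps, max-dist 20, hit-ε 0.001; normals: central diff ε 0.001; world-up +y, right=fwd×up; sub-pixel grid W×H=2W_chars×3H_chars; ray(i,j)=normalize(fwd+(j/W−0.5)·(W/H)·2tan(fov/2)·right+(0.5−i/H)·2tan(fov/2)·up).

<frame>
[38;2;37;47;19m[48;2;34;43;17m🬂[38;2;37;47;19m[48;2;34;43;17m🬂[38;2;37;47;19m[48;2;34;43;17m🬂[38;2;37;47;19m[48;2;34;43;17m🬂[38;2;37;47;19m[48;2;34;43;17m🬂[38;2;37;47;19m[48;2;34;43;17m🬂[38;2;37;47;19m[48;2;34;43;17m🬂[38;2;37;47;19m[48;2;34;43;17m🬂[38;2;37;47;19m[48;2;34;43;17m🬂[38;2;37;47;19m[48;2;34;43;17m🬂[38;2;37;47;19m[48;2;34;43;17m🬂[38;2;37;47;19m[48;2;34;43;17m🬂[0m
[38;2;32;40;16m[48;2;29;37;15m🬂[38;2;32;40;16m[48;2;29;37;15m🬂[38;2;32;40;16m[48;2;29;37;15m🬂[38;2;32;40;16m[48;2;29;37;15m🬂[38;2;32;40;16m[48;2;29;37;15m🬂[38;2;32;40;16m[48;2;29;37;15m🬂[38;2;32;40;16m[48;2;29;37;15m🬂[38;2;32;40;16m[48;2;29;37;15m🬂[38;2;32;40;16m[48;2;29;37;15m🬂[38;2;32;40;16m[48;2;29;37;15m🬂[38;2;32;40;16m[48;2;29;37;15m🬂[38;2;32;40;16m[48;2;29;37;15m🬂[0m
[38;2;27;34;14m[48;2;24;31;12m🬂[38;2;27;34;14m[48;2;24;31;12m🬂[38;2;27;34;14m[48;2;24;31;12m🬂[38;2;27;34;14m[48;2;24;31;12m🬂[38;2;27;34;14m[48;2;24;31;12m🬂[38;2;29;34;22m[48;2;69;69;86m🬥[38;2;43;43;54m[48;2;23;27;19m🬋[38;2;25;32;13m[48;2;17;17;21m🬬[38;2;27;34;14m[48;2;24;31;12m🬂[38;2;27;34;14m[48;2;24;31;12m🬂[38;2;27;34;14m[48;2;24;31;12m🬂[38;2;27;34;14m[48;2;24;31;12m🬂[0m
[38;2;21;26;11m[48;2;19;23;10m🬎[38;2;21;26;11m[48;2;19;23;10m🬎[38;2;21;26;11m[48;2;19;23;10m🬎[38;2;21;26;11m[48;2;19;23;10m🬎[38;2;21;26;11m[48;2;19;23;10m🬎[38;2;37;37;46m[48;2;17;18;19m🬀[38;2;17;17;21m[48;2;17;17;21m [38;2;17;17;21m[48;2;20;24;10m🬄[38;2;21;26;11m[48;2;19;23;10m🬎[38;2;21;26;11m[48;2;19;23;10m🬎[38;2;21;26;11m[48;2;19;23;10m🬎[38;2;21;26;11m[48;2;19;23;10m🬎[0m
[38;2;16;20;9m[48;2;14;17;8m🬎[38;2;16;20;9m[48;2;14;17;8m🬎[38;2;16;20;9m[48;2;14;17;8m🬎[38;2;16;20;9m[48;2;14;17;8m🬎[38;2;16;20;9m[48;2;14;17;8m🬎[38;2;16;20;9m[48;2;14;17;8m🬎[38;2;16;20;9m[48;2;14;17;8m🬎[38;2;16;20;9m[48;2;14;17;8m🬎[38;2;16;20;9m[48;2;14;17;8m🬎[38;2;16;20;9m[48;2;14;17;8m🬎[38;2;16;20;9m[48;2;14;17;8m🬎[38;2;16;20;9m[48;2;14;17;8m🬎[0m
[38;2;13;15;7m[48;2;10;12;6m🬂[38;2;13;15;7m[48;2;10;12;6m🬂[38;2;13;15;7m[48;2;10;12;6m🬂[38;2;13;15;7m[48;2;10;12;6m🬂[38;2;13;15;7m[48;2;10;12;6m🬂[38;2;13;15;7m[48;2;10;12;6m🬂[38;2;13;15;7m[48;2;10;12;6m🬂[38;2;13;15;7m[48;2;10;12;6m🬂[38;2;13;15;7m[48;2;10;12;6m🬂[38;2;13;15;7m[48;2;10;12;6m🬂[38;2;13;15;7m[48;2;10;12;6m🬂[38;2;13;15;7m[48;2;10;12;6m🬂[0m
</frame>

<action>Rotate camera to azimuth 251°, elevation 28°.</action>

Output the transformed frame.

<frame>
[38;2;37;47;19m[48;2;34;43;17m🬂[38;2;37;47;19m[48;2;34;43;17m🬂[38;2;37;47;19m[48;2;34;43;17m🬂[38;2;37;47;19m[48;2;34;43;17m🬂[38;2;37;47;19m[48;2;34;43;17m🬂[38;2;37;47;19m[48;2;34;43;17m🬂[38;2;37;47;19m[48;2;34;43;17m🬂[38;2;37;47;19m[48;2;34;43;17m🬂[38;2;37;47;19m[48;2;34;43;17m🬂[38;2;37;47;19m[48;2;34;43;17m🬂[38;2;37;47;19m[48;2;34;43;17m🬂[38;2;37;47;19m[48;2;34;43;17m🬂[0m
[38;2;32;40;16m[48;2;29;37;15m🬂[38;2;32;40;16m[48;2;29;37;15m🬂[38;2;32;40;16m[48;2;29;37;15m🬂[38;2;32;40;16m[48;2;29;37;15m🬂[38;2;32;40;16m[48;2;29;37;15m🬂[38;2;32;40;16m[48;2;29;37;15m🬂[38;2;32;40;16m[48;2;29;37;15m🬂[38;2;32;40;16m[48;2;29;37;15m🬂[38;2;32;40;16m[48;2;29;37;15m🬂[38;2;32;40;16m[48;2;29;37;15m🬂[38;2;32;40;16m[48;2;29;37;15m🬂[38;2;32;40;16m[48;2;29;37;15m🬂[0m
[38;2;27;34;14m[48;2;24;31;12m🬂[38;2;27;34;14m[48;2;24;31;12m🬂[38;2;27;34;14m[48;2;24;31;12m🬂[38;2;27;34;14m[48;2;24;31;12m🬂[38;2;27;34;14m[48;2;24;31;12m🬂[38;2;26;33;13m[48;2;68;68;85m🬆[38;2;50;50;63m[48;2;26;29;25m🬃[38;2;25;32;13m[48;2;17;17;21m🬬[38;2;27;34;14m[48;2;24;31;12m🬂[38;2;27;34;14m[48;2;24;31;12m🬂[38;2;27;34;14m[48;2;24;31;12m🬂[38;2;27;34;14m[48;2;24;31;12m🬂[0m
[38;2;21;26;11m[48;2;19;23;10m🬎[38;2;21;26;11m[48;2;19;23;10m🬎[38;2;21;26;11m[48;2;19;23;10m🬎[38;2;21;26;11m[48;2;19;23;10m🬎[38;2;21;26;11m[48;2;19;23;10m🬎[38;2;46;46;58m[48;2;19;20;19m🬆[38;2;18;18;23m[48;2;17;17;21m🬀[38;2;17;17;21m[48;2;20;24;10m🬄[38;2;21;26;11m[48;2;19;23;10m🬎[38;2;21;26;11m[48;2;19;23;10m🬎[38;2;21;26;11m[48;2;19;23;10m🬎[38;2;21;26;11m[48;2;19;23;10m🬎[0m
[38;2;16;20;9m[48;2;14;17;8m🬎[38;2;16;20;9m[48;2;14;17;8m🬎[38;2;16;20;9m[48;2;14;17;8m🬎[38;2;16;20;9m[48;2;14;17;8m🬎[38;2;16;20;9m[48;2;14;17;8m🬎[38;2;16;20;9m[48;2;14;17;8m🬎[38;2;16;20;9m[48;2;14;17;8m🬎[38;2;16;20;9m[48;2;14;17;8m🬎[38;2;16;20;9m[48;2;14;17;8m🬎[38;2;16;20;9m[48;2;14;17;8m🬎[38;2;16;20;9m[48;2;14;17;8m🬎[38;2;16;20;9m[48;2;14;17;8m🬎[0m
[38;2;13;15;7m[48;2;10;12;6m🬂[38;2;13;15;7m[48;2;10;12;6m🬂[38;2;13;15;7m[48;2;10;12;6m🬂[38;2;13;15;7m[48;2;10;12;6m🬂[38;2;13;15;7m[48;2;10;12;6m🬂[38;2;13;15;7m[48;2;10;12;6m🬂[38;2;13;15;7m[48;2;10;12;6m🬂[38;2;13;15;7m[48;2;10;12;6m🬂[38;2;13;15;7m[48;2;10;12;6m🬂[38;2;13;15;7m[48;2;10;12;6m🬂[38;2;13;15;7m[48;2;10;12;6m🬂[38;2;13;15;7m[48;2;10;12;6m🬂[0m
</frame>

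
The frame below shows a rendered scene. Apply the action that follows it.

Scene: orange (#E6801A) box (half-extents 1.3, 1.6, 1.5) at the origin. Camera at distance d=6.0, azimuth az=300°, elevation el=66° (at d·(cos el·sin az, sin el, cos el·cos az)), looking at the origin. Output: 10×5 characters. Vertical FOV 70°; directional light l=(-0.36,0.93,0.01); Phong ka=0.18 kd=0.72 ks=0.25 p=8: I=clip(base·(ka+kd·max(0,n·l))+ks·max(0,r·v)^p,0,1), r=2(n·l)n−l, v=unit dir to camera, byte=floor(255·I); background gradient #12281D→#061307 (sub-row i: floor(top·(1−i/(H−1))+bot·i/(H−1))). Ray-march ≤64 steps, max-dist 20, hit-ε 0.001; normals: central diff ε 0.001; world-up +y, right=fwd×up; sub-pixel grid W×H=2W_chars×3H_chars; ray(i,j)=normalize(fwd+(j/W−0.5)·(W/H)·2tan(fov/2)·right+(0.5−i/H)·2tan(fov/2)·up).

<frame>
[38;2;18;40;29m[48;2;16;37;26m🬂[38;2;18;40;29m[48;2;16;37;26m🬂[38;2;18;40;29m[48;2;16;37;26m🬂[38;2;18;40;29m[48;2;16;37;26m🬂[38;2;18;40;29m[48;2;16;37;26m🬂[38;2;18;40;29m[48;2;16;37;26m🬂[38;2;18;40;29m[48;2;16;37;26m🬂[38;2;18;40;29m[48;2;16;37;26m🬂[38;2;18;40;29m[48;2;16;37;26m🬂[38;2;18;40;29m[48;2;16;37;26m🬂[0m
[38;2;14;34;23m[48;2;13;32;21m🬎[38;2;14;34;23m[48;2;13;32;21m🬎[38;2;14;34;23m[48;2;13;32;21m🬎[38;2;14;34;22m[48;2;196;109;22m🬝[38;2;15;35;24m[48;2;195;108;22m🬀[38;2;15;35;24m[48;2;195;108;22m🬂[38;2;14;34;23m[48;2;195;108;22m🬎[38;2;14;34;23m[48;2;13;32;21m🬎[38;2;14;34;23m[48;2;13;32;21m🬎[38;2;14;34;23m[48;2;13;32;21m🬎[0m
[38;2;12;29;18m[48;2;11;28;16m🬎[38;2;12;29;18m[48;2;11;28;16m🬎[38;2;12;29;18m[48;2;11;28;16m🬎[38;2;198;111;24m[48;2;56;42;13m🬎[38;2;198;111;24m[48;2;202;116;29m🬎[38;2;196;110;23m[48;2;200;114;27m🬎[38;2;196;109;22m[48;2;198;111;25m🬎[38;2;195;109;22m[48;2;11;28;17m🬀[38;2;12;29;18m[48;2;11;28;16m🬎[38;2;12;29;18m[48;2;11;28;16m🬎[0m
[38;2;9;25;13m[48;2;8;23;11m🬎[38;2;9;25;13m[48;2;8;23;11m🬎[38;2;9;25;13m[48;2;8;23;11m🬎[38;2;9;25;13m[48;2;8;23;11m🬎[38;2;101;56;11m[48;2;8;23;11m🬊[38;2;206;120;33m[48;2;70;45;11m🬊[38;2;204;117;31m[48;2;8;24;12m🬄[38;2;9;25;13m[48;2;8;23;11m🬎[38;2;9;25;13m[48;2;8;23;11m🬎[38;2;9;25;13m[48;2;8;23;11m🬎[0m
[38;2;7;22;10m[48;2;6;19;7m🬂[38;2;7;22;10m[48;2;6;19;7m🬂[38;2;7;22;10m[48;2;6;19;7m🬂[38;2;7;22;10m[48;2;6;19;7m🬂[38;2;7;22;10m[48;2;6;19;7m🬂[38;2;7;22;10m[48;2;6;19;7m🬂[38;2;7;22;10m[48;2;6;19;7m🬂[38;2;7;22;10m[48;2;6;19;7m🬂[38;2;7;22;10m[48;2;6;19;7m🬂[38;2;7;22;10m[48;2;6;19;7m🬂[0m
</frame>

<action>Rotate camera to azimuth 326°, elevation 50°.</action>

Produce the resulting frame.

<frame>
[38;2;18;40;29m[48;2;16;37;26m🬂[38;2;18;40;29m[48;2;16;37;26m🬂[38;2;18;40;29m[48;2;16;37;26m🬂[38;2;18;40;29m[48;2;16;37;26m🬂[38;2;18;40;29m[48;2;16;37;26m🬂[38;2;18;40;29m[48;2;16;37;26m🬂[38;2;18;40;29m[48;2;16;37;26m🬂[38;2;18;40;29m[48;2;16;37;26m🬂[38;2;18;40;29m[48;2;16;37;26m🬂[38;2;18;40;29m[48;2;16;37;26m🬂[0m
[38;2;14;34;23m[48;2;13;32;21m🬎[38;2;14;34;23m[48;2;13;32;21m🬎[38;2;14;34;23m[48;2;13;32;21m🬎[38;2;14;34;22m[48;2;195;108;22m🬝[38;2;15;35;24m[48;2;195;108;22m🬂[38;2;15;35;24m[48;2;195;108;22m🬂[38;2;14;34;23m[48;2;195;108;22m🬎[38;2;14;34;23m[48;2;13;32;21m🬎[38;2;14;34;23m[48;2;13;32;21m🬎[38;2;14;34;23m[48;2;13;32;21m🬎[0m
[38;2;12;29;18m[48;2;11;28;16m🬎[38;2;12;29;18m[48;2;11;28;16m🬎[38;2;12;29;18m[48;2;11;28;16m🬎[38;2;101;56;11m[48;2;11;28;17m🬉[38;2;101;56;11m[48;2;195;109;22m🬏[38;2;195;108;22m[48;2;181;101;21m🬝[38;2;195;108;22m[48;2;43;23;4m🬆[38;2;195;108;22m[48;2;17;27;14m🬀[38;2;12;29;18m[48;2;11;28;16m🬎[38;2;12;29;18m[48;2;11;28;16m🬎[0m
[38;2;9;25;13m[48;2;8;23;11m🬎[38;2;9;25;13m[48;2;8;23;11m🬎[38;2;9;25;13m[48;2;8;23;11m🬎[38;2;9;25;13m[48;2;8;23;11m🬎[38;2;101;56;11m[48;2;8;24;12m🬨[38;2;43;23;4m[48;2;43;23;4m [38;2;43;23;4m[48;2;8;23;11m🬆[38;2;9;25;13m[48;2;8;23;11m🬎[38;2;9;25;13m[48;2;8;23;11m🬎[38;2;9;25;13m[48;2;8;23;11m🬎[0m
[38;2;7;22;10m[48;2;6;19;7m🬂[38;2;7;22;10m[48;2;6;19;7m🬂[38;2;7;22;10m[48;2;6;19;7m🬂[38;2;7;22;10m[48;2;6;19;7m🬂[38;2;7;22;10m[48;2;6;19;7m🬂[38;2;7;22;10m[48;2;6;19;7m🬂[38;2;7;22;10m[48;2;6;19;7m🬂[38;2;7;22;10m[48;2;6;19;7m🬂[38;2;7;22;10m[48;2;6;19;7m🬂[38;2;7;22;10m[48;2;6;19;7m🬂[0m
</frame>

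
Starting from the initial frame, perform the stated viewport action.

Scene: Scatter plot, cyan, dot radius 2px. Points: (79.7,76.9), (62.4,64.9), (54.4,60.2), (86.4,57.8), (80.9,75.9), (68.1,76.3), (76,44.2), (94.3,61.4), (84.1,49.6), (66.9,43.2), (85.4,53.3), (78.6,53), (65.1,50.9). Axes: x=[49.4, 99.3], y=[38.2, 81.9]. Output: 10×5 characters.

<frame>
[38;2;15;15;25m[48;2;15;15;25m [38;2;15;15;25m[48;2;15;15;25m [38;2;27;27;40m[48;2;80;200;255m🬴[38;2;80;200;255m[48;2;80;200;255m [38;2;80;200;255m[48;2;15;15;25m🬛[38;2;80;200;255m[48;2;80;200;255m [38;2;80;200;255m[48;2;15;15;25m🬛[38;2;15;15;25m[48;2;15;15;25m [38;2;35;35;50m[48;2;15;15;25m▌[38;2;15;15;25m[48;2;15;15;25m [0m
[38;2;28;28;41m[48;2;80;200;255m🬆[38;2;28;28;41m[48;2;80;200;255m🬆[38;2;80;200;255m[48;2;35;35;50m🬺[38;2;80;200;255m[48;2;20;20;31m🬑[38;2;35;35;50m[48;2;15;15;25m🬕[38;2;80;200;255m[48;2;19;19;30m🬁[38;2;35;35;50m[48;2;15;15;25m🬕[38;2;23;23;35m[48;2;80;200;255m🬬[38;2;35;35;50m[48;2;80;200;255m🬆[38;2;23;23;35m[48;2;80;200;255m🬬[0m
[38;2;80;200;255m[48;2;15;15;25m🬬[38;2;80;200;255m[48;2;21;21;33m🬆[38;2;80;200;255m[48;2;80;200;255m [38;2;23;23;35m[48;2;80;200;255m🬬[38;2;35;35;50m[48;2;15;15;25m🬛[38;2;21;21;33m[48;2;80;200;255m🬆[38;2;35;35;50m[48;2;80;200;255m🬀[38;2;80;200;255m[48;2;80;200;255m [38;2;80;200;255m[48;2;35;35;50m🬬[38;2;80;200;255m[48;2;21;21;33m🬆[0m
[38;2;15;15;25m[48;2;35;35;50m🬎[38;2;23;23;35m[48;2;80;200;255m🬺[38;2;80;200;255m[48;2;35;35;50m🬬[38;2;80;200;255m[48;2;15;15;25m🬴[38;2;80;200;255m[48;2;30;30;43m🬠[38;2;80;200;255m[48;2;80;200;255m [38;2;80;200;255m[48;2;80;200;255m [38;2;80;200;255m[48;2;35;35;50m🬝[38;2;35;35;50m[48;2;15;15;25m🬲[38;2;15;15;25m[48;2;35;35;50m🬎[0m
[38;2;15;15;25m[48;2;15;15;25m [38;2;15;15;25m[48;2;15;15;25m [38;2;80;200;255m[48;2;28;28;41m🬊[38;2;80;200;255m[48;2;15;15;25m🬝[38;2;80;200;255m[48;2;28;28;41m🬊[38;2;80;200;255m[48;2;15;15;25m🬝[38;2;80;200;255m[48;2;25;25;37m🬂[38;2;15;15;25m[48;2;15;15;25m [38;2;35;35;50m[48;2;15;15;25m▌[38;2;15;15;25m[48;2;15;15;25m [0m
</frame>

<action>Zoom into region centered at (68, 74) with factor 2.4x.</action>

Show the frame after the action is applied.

<frame>
[38;2;15;15;25m[48;2;15;15;25m [38;2;15;15;25m[48;2;15;15;25m [38;2;35;35;50m[48;2;15;15;25m▌[38;2;15;15;25m[48;2;15;15;25m [38;2;35;35;50m[48;2;15;15;25m▌[38;2;15;15;25m[48;2;15;15;25m [38;2;35;35;50m[48;2;15;15;25m▌[38;2;15;15;25m[48;2;15;15;25m [38;2;35;35;50m[48;2;15;15;25m▌[38;2;15;15;25m[48;2;15;15;25m [0m
[38;2;35;35;50m[48;2;15;15;25m🬂[38;2;35;35;50m[48;2;15;15;25m🬂[38;2;35;35;50m[48;2;15;15;25m🬕[38;2;23;23;35m[48;2;80;200;255m🬝[38;2;35;35;50m[48;2;80;200;255m🬀[38;2;80;200;255m[48;2;28;28;41m🬱[38;2;35;35;50m[48;2;15;15;25m🬕[38;2;35;35;50m[48;2;15;15;25m🬂[38;2;35;35;50m[48;2;15;15;25m🬕[38;2;35;35;50m[48;2;15;15;25m🬂[0m
[38;2;15;15;25m[48;2;35;35;50m🬰[38;2;15;15;25m[48;2;35;35;50m🬰[38;2;35;35;50m[48;2;15;15;25m🬛[38;2;15;15;25m[48;2;35;35;50m🬰[38;2;80;200;255m[48;2;28;28;41m🬊[38;2;80;200;255m[48;2;23;23;35m🬀[38;2;35;35;50m[48;2;15;15;25m🬛[38;2;15;15;25m[48;2;35;35;50m🬰[38;2;35;35;50m[48;2;15;15;25m🬛[38;2;15;15;25m[48;2;35;35;50m🬰[0m
[38;2;15;15;25m[48;2;35;35;50m🬎[38;2;15;15;25m[48;2;35;35;50m🬎[38;2;27;27;40m[48;2;80;200;255m🬬[38;2;15;15;25m[48;2;35;35;50m🬎[38;2;35;35;50m[48;2;15;15;25m🬲[38;2;15;15;25m[48;2;35;35;50m🬎[38;2;35;35;50m[48;2;15;15;25m🬲[38;2;15;15;25m[48;2;35;35;50m🬎[38;2;35;35;50m[48;2;15;15;25m🬲[38;2;15;15;25m[48;2;35;35;50m🬎[0m
[38;2;15;15;25m[48;2;15;15;25m [38;2;15;15;25m[48;2;80;200;255m🬐[38;2;80;200;255m[48;2;80;200;255m [38;2;15;15;25m[48;2;80;200;255m🬸[38;2;35;35;50m[48;2;15;15;25m▌[38;2;15;15;25m[48;2;15;15;25m [38;2;35;35;50m[48;2;15;15;25m▌[38;2;15;15;25m[48;2;15;15;25m [38;2;35;35;50m[48;2;15;15;25m▌[38;2;15;15;25m[48;2;15;15;25m [0m
</frame>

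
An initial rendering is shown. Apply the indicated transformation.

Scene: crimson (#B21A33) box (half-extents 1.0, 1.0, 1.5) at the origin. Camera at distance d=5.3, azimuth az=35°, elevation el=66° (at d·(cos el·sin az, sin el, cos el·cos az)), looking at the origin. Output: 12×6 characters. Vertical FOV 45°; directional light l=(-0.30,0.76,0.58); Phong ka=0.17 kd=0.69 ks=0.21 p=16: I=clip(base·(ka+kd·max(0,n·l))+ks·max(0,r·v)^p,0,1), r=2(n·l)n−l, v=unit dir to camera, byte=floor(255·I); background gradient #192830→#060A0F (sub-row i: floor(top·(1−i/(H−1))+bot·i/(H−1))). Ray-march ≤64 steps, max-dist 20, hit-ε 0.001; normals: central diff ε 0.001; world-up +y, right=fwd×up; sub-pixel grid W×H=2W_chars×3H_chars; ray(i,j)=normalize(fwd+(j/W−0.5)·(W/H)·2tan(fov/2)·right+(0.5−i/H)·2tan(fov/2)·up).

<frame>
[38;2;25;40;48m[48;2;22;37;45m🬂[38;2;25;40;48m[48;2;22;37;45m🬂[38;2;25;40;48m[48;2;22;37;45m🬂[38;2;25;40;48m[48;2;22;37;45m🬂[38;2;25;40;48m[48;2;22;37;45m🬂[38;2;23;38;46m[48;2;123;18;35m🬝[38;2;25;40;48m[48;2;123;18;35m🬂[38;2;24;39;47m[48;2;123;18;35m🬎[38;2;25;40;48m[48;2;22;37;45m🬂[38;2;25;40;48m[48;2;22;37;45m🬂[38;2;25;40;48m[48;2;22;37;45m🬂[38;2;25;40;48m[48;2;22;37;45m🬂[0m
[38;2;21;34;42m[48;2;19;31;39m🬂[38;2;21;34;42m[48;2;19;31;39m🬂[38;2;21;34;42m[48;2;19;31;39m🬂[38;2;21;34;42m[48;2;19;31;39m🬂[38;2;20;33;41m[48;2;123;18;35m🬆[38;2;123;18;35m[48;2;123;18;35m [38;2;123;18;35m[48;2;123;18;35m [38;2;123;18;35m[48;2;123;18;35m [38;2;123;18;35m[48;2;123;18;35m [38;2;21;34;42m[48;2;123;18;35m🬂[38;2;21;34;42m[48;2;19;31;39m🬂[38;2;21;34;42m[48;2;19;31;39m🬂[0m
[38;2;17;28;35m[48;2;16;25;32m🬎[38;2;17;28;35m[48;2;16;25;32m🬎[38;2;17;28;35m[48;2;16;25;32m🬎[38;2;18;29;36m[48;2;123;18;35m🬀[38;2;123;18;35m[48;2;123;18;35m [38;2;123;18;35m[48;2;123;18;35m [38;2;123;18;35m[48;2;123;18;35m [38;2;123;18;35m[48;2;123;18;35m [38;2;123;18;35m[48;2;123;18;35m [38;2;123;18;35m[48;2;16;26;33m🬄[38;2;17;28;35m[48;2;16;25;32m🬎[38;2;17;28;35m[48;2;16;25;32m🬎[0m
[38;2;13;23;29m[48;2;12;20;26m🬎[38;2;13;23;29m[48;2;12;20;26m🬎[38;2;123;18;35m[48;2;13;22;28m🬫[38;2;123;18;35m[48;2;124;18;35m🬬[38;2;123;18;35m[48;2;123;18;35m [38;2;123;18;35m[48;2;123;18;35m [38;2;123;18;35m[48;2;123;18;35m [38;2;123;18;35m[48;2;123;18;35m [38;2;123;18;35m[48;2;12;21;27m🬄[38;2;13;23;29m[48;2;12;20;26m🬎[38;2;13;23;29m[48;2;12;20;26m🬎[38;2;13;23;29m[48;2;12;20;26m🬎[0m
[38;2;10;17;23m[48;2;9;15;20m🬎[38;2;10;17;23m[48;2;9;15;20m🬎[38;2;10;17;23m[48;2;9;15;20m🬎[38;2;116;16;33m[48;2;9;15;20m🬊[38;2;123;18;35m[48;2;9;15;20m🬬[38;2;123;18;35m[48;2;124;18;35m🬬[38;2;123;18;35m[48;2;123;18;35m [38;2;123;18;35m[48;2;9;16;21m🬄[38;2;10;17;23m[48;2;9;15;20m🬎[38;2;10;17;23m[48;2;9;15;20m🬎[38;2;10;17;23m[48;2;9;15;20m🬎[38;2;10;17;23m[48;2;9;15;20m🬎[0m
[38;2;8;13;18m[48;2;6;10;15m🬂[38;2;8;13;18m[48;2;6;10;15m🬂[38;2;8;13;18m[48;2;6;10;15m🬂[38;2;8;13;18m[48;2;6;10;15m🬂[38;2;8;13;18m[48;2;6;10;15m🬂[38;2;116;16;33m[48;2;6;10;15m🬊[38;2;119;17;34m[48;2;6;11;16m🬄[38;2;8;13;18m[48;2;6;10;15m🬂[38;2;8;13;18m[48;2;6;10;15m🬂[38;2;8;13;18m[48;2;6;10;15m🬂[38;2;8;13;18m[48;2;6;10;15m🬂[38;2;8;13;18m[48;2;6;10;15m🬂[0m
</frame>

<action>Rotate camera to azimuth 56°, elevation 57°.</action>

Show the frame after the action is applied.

<frame>
[38;2;25;40;48m[48;2;22;37;45m🬂[38;2;25;40;48m[48;2;22;37;45m🬂[38;2;25;40;48m[48;2;22;37;45m🬂[38;2;25;40;48m[48;2;22;37;45m🬂[38;2;25;40;48m[48;2;22;37;45m🬂[38;2;25;40;48m[48;2;22;37;45m🬂[38;2;23;38;46m[48;2;123;18;35m🬝[38;2;24;39;47m[48;2;123;18;35m🬎[38;2;25;40;48m[48;2;22;37;45m🬂[38;2;25;40;48m[48;2;22;37;45m🬂[38;2;25;40;48m[48;2;22;37;45m🬂[38;2;25;40;48m[48;2;22;37;45m🬂[0m
[38;2;21;34;42m[48;2;19;31;39m🬂[38;2;21;34;42m[48;2;19;31;39m🬂[38;2;21;34;42m[48;2;19;31;39m🬂[38;2;20;32;40m[48;2;123;18;35m🬝[38;2;20;33;41m[48;2;123;18;35m🬆[38;2;21;34;42m[48;2;123;18;35m🬀[38;2;123;18;35m[48;2;123;18;35m [38;2;123;18;35m[48;2;123;18;35m [38;2;123;18;35m[48;2;21;34;42m🬺[38;2;123;18;35m[48;2;20;33;41m🬱[38;2;21;34;42m[48;2;19;31;39m🬂[38;2;21;34;42m[48;2;19;31;39m🬂[0m
[38;2;17;28;35m[48;2;16;25;32m🬎[38;2;17;28;35m[48;2;16;25;32m🬎[38;2;123;18;35m[48;2;17;27;34m🬫[38;2;123;18;35m[48;2;123;18;35m [38;2;123;18;35m[48;2;123;18;35m [38;2;123;18;35m[48;2;123;18;35m [38;2;123;18;35m[48;2;123;18;35m [38;2;123;18;35m[48;2;123;18;35m [38;2;123;18;35m[48;2;123;18;35m [38;2;119;17;34m[48;2;30;4;8m🬝[38;2;123;18;35m[48;2;19;22;28m🬀[38;2;17;28;35m[48;2;16;25;32m🬎[0m
[38;2;13;23;29m[48;2;12;20;26m🬎[38;2;13;23;29m[48;2;12;20;26m🬎[38;2;124;18;36m[48;2;12;21;27m🬁[38;2;123;18;35m[48;2;124;18;36m🬊[38;2;123;18;35m[48;2;124;18;35m🬬[38;2;123;18;35m[48;2;123;18;35m [38;2;123;18;35m[48;2;123;18;35m [38;2;123;18;35m[48;2;30;4;8m🬆[38;2;123;18;35m[48;2;30;4;8m🬀[38;2;30;4;8m[48;2;12;21;27m🬕[38;2;13;23;29m[48;2;12;20;26m🬎[38;2;13;23;29m[48;2;12;20;26m🬎[0m
[38;2;10;17;23m[48;2;9;15;20m🬎[38;2;10;17;23m[48;2;9;15;20m🬎[38;2;10;17;23m[48;2;9;15;20m🬎[38;2;124;19;36m[48;2;9;16;21m🬁[38;2;124;18;35m[48;2;30;4;8m🬝[38;2;123;18;35m[48;2;30;4;8m🬂[38;2;30;4;8m[48;2;30;4;8m [38;2;30;4;8m[48;2;9;15;20m🬎[38;2;30;4;8m[48;2;9;16;21m🬀[38;2;10;17;23m[48;2;9;15;20m🬎[38;2;10;17;23m[48;2;9;15;20m🬎[38;2;10;17;23m[48;2;9;15;20m🬎[0m
[38;2;8;13;18m[48;2;6;10;15m🬂[38;2;8;13;18m[48;2;6;10;15m🬂[38;2;8;13;18m[48;2;6;10;15m🬂[38;2;8;13;18m[48;2;6;10;15m🬂[38;2;6;11;16m[48;2;30;4;8m🬲[38;2;30;4;8m[48;2;6;10;15m🬆[38;2;30;4;8m[48;2;6;11;16m🬀[38;2;8;13;18m[48;2;6;10;15m🬂[38;2;8;13;18m[48;2;6;10;15m🬂[38;2;8;13;18m[48;2;6;10;15m🬂[38;2;8;13;18m[48;2;6;10;15m🬂[38;2;8;13;18m[48;2;6;10;15m🬂[0m
</frame>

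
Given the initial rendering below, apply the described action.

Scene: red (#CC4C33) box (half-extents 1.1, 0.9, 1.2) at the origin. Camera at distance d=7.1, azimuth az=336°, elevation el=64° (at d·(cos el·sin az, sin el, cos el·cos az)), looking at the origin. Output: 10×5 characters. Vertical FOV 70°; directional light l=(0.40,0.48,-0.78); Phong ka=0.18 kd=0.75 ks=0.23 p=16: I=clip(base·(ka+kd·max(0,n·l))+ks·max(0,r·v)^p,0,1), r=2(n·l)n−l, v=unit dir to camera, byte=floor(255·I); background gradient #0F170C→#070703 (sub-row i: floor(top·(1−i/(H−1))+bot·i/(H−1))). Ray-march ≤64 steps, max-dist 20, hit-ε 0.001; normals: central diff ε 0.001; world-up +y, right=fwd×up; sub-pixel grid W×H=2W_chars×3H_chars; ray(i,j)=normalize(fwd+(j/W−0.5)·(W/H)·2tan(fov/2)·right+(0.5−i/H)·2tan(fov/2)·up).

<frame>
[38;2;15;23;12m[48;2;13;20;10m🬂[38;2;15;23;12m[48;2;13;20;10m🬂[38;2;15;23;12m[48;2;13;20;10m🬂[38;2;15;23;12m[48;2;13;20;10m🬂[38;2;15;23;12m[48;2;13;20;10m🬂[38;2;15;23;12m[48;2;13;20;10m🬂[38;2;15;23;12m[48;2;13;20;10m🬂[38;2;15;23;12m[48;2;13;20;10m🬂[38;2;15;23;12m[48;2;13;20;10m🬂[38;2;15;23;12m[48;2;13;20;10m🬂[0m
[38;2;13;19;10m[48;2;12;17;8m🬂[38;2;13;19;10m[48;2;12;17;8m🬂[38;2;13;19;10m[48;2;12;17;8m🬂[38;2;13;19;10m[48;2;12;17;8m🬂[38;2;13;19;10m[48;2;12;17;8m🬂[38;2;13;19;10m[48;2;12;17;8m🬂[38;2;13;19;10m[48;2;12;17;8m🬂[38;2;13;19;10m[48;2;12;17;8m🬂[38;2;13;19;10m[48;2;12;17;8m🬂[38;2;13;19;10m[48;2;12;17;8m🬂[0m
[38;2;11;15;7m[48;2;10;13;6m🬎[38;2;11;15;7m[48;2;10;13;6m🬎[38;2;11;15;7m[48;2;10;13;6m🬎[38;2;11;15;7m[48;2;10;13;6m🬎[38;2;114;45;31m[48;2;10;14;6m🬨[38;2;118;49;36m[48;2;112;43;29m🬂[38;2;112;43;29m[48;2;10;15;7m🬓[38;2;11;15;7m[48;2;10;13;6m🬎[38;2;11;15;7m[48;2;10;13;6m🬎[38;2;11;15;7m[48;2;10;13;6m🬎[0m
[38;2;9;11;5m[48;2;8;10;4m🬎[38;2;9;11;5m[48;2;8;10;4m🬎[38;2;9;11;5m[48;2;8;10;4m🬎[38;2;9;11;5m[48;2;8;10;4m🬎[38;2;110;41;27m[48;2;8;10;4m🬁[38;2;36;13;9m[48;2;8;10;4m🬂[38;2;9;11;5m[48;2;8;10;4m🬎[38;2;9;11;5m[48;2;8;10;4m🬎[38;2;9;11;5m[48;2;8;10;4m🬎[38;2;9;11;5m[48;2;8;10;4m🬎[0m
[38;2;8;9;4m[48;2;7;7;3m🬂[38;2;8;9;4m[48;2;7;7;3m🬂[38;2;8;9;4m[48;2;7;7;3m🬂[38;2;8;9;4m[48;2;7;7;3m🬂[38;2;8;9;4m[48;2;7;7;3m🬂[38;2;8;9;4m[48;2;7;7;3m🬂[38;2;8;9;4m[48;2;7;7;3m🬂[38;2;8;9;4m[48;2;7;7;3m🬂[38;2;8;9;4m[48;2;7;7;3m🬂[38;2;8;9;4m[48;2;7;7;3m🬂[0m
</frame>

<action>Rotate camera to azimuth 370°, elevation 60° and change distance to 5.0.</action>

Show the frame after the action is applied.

<frame>
[38;2;15;23;12m[48;2;13;20;10m🬂[38;2;15;23;12m[48;2;13;20;10m🬂[38;2;15;23;12m[48;2;13;20;10m🬂[38;2;15;23;12m[48;2;13;20;10m🬂[38;2;15;23;12m[48;2;13;20;10m🬂[38;2;15;23;12m[48;2;13;20;10m🬂[38;2;15;23;12m[48;2;13;20;10m🬂[38;2;15;23;12m[48;2;13;20;10m🬂[38;2;15;23;12m[48;2;13;20;10m🬂[38;2;15;23;12m[48;2;13;20;10m🬂[0m
[38;2;13;19;10m[48;2;12;17;8m🬂[38;2;13;19;10m[48;2;12;17;8m🬂[38;2;13;19;10m[48;2;12;17;8m🬂[38;2;13;19;10m[48;2;12;17;8m🬂[38;2;12;18;9m[48;2;110;41;27m🬎[38;2;12;18;9m[48;2;114;45;32m🬎[38;2;122;53;40m[48;2;12;18;9m🬏[38;2;13;19;10m[48;2;12;17;8m🬂[38;2;13;19;10m[48;2;12;17;8m🬂[38;2;13;19;10m[48;2;12;17;8m🬂[0m
[38;2;11;15;7m[48;2;10;13;6m🬎[38;2;11;15;7m[48;2;10;13;6m🬎[38;2;11;15;7m[48;2;10;13;6m🬎[38;2;110;41;27m[48;2;10;15;7m🬦[38;2;110;41;27m[48;2;110;41;28m🬺[38;2;113;44;31m[48;2;111;41;28m🬉[38;2;115;46;33m[48;2;10;14;7m▌[38;2;11;15;7m[48;2;10;13;6m🬎[38;2;11;15;7m[48;2;10;13;6m🬎[38;2;11;15;7m[48;2;10;13;6m🬎[0m
[38;2;9;11;5m[48;2;8;10;4m🬎[38;2;9;11;5m[48;2;8;10;4m🬎[38;2;9;11;5m[48;2;8;10;4m🬎[38;2;36;13;9m[48;2;8;10;4m🬁[38;2;110;41;27m[48;2;24;11;7m🬁[38;2;110;41;27m[48;2;22;11;6m🬂[38;2;111;42;28m[48;2;14;11;5m🬀[38;2;9;11;5m[48;2;8;10;4m🬎[38;2;9;11;5m[48;2;8;10;4m🬎[38;2;9;11;5m[48;2;8;10;4m🬎[0m
[38;2;8;9;4m[48;2;7;7;3m🬂[38;2;8;9;4m[48;2;7;7;3m🬂[38;2;8;9;4m[48;2;7;7;3m🬂[38;2;8;9;4m[48;2;7;7;3m🬂[38;2;8;9;4m[48;2;7;7;3m🬂[38;2;8;9;4m[48;2;7;7;3m🬂[38;2;8;9;4m[48;2;7;7;3m🬂[38;2;8;9;4m[48;2;7;7;3m🬂[38;2;8;9;4m[48;2;7;7;3m🬂[38;2;8;9;4m[48;2;7;7;3m🬂[0m
</frame>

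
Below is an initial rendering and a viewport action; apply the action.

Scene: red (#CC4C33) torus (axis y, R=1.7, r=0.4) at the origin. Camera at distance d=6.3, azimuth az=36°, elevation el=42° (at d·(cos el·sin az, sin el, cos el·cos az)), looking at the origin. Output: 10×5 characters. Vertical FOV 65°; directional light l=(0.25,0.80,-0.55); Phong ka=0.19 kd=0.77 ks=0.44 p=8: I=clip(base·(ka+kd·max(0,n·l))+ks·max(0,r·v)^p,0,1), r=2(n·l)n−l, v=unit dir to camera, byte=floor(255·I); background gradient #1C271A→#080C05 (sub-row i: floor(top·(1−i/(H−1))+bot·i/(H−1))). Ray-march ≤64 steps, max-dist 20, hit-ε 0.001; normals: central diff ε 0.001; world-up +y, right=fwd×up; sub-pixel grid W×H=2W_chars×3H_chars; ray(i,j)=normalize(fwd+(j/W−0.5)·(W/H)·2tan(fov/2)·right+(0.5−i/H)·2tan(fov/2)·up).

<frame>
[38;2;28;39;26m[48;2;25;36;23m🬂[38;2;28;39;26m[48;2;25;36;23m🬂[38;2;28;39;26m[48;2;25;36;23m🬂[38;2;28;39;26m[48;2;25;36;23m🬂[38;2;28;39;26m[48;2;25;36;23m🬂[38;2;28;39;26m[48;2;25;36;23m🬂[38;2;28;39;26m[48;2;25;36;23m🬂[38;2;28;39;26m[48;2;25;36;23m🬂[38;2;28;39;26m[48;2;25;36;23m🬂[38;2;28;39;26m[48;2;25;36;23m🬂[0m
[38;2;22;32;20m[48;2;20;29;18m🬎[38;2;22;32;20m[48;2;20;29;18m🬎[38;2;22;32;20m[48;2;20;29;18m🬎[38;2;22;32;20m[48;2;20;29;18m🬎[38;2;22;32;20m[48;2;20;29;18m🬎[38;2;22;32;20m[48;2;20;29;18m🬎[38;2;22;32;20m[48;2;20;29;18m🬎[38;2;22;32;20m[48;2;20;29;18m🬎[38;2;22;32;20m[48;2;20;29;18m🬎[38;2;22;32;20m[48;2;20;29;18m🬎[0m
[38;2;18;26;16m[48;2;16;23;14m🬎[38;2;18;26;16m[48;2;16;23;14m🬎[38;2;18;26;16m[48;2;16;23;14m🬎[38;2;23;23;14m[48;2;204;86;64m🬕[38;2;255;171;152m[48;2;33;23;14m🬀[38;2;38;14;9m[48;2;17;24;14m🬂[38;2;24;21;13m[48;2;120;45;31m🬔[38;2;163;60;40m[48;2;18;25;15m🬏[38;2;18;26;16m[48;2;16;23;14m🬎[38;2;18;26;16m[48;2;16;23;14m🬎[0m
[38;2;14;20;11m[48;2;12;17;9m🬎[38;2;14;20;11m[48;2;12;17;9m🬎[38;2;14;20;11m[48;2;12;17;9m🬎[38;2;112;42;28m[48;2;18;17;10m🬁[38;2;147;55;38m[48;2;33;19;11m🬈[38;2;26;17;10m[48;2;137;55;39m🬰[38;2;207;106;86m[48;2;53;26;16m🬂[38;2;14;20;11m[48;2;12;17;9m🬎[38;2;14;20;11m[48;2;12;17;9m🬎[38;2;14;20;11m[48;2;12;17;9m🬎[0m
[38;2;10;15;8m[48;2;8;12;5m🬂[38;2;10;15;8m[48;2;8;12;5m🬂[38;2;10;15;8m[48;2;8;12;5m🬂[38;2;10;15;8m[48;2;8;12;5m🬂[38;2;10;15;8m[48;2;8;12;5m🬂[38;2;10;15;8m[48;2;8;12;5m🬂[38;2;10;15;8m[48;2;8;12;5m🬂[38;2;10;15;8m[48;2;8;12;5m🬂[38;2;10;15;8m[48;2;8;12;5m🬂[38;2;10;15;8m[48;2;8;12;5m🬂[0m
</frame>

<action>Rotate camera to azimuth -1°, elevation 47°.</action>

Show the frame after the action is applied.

<frame>
[38;2;28;39;26m[48;2;25;36;23m🬂[38;2;28;39;26m[48;2;25;36;23m🬂[38;2;28;39;26m[48;2;25;36;23m🬂[38;2;28;39;26m[48;2;25;36;23m🬂[38;2;28;39;26m[48;2;25;36;23m🬂[38;2;28;39;26m[48;2;25;36;23m🬂[38;2;28;39;26m[48;2;25;36;23m🬂[38;2;28;39;26m[48;2;25;36;23m🬂[38;2;28;39;26m[48;2;25;36;23m🬂[38;2;28;39;26m[48;2;25;36;23m🬂[0m
[38;2;22;32;20m[48;2;20;29;18m🬎[38;2;22;32;20m[48;2;20;29;18m🬎[38;2;22;32;20m[48;2;20;29;18m🬎[38;2;22;32;20m[48;2;20;29;18m🬎[38;2;22;31;20m[48;2;181;67;45m🬝[38;2;22;32;20m[48;2;202;89;68m🬎[38;2;22;32;20m[48;2;20;29;18m🬎[38;2;22;32;20m[48;2;20;29;18m🬎[38;2;22;32;20m[48;2;20;29;18m🬎[38;2;22;32;20m[48;2;20;29;18m🬎[0m
[38;2;18;26;16m[48;2;16;23;14m🬎[38;2;18;26;16m[48;2;16;23;14m🬎[38;2;18;26;16m[48;2;16;23;14m🬎[38;2;62;32;21m[48;2;249;143;122m🬕[38;2;129;55;41m[48;2;21;22;13m🬀[38;2;38;14;9m[48;2;17;24;14m🬂[38;2;37;25;16m[48;2;179;78;59m▌[38;2;119;44;29m[48;2;18;25;15m🬏[38;2;18;26;16m[48;2;16;23;14m🬎[38;2;18;26;16m[48;2;16;23;14m🬎[0m
[38;2;14;20;11m[48;2;12;17;9m🬎[38;2;14;20;11m[48;2;12;17;9m🬎[38;2;14;20;11m[48;2;12;17;9m🬎[38;2;134;51;35m[48;2;18;17;10m🬁[38;2;173;70;50m[48;2;39;21;13m🬈[38;2;26;17;10m[48;2;182;92;74m🬰[38;2;183;83;63m[48;2;44;22;14m🬂[38;2;14;20;11m[48;2;12;17;9m🬎[38;2;14;20;11m[48;2;12;17;9m🬎[38;2;14;20;11m[48;2;12;17;9m🬎[0m
[38;2;10;15;8m[48;2;8;12;5m🬂[38;2;10;15;8m[48;2;8;12;5m🬂[38;2;10;15;8m[48;2;8;12;5m🬂[38;2;10;15;8m[48;2;8;12;5m🬂[38;2;10;15;8m[48;2;8;12;5m🬂[38;2;10;15;8m[48;2;8;12;5m🬂[38;2;10;15;8m[48;2;8;12;5m🬂[38;2;10;15;8m[48;2;8;12;5m🬂[38;2;10;15;8m[48;2;8;12;5m🬂[38;2;10;15;8m[48;2;8;12;5m🬂[0m
</frame>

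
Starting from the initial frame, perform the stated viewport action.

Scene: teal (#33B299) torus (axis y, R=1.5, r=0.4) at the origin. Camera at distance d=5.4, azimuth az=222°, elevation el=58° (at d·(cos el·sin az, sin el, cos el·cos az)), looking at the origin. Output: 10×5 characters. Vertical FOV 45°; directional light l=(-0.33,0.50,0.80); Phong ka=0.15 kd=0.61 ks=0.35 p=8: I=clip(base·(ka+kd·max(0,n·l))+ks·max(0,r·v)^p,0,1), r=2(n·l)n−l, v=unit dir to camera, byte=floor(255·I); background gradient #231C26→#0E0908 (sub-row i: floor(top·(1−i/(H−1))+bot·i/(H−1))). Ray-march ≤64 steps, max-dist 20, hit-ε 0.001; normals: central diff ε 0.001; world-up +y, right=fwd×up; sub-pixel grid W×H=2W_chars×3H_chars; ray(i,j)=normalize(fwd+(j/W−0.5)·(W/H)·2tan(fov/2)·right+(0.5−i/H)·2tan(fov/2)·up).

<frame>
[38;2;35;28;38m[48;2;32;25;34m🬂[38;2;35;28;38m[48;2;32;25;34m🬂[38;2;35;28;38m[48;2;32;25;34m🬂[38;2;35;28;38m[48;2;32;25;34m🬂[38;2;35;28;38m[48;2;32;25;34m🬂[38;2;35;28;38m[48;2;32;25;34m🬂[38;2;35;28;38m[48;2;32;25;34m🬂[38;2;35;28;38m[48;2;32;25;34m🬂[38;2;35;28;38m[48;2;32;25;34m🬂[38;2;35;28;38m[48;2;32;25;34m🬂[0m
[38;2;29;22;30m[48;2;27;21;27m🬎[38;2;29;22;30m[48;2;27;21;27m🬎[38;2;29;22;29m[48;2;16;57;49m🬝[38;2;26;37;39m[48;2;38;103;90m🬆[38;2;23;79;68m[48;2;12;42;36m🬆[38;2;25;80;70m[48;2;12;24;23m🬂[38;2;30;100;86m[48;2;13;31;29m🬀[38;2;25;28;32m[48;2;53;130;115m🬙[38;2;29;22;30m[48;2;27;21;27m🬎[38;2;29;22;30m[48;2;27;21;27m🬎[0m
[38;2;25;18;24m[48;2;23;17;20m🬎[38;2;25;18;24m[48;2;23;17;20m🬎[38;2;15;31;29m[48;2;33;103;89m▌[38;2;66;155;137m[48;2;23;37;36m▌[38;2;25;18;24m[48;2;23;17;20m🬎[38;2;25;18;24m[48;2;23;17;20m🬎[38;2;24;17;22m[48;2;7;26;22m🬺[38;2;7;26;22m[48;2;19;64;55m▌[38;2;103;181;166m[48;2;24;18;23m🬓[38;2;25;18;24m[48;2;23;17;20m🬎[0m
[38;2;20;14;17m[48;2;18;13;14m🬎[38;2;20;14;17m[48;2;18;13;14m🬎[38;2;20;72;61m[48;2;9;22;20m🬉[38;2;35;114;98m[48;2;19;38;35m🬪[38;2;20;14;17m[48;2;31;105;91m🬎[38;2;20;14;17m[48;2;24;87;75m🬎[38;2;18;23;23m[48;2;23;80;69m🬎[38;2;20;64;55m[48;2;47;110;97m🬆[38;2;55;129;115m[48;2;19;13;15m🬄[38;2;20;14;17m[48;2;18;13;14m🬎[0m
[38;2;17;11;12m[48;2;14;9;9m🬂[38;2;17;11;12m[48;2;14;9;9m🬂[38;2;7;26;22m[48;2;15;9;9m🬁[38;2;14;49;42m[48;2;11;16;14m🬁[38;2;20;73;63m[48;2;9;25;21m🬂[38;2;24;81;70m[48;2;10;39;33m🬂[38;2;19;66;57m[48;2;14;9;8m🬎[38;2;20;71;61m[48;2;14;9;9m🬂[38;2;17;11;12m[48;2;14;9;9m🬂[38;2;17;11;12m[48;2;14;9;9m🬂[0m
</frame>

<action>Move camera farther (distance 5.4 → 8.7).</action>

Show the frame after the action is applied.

<frame>
[38;2;35;28;38m[48;2;32;25;34m🬂[38;2;35;28;38m[48;2;32;25;34m🬂[38;2;35;28;38m[48;2;32;25;34m🬂[38;2;35;28;38m[48;2;32;25;34m🬂[38;2;35;28;38m[48;2;32;25;34m🬂[38;2;35;28;38m[48;2;32;25;34m🬂[38;2;35;28;38m[48;2;32;25;34m🬂[38;2;35;28;38m[48;2;32;25;34m🬂[38;2;35;28;38m[48;2;32;25;34m🬂[38;2;35;28;38m[48;2;32;25;34m🬂[0m
[38;2;29;22;30m[48;2;27;21;27m🬎[38;2;29;22;30m[48;2;27;21;27m🬎[38;2;29;22;30m[48;2;27;21;27m🬎[38;2;29;22;30m[48;2;27;21;27m🬎[38;2;29;22;30m[48;2;22;75;65m🬎[38;2;29;22;30m[48;2;13;48;41m🬎[38;2;37;106;92m[48;2;29;22;29m🬏[38;2;29;22;30m[48;2;27;21;27m🬎[38;2;29;22;30m[48;2;27;21;27m🬎[38;2;29;22;30m[48;2;27;21;27m🬎[0m
[38;2;25;18;24m[48;2;23;17;20m🬎[38;2;25;18;24m[48;2;23;17;20m🬎[38;2;25;18;24m[48;2;23;17;20m🬎[38;2;40;110;96m[48;2;23;31;32m🬦[38;2;49;118;104m[48;2;20;19;21m🬀[38;2;24;17;22m[48;2;7;26;22m🬺[38;2;52;119;106m[48;2;17;37;34m🬁[38;2;25;18;24m[48;2;23;17;20m🬎[38;2;25;18;24m[48;2;23;17;20m🬎[38;2;25;18;24m[48;2;23;17;20m🬎[0m
[38;2;20;14;17m[48;2;18;13;14m🬎[38;2;20;14;17m[48;2;18;13;14m🬎[38;2;20;14;17m[48;2;18;13;14m🬎[38;2;12;44;38m[48;2;16;16;16m🬁[38;2;29;97;84m[48;2;14;23;21m🬈[38;2;14;20;20m[48;2;25;82;71m🬰[38;2;48;108;96m[48;2;18;39;35m🬅[38;2;20;14;17m[48;2;18;13;14m🬎[38;2;20;14;17m[48;2;18;13;14m🬎[38;2;20;14;17m[48;2;18;13;14m🬎[0m
[38;2;17;11;12m[48;2;14;9;9m🬂[38;2;17;11;12m[48;2;14;9;9m🬂[38;2;17;11;12m[48;2;14;9;9m🬂[38;2;17;11;12m[48;2;14;9;9m🬂[38;2;17;11;12m[48;2;14;9;9m🬂[38;2;17;11;12m[48;2;14;9;9m🬂[38;2;17;11;12m[48;2;14;9;9m🬂[38;2;17;11;12m[48;2;14;9;9m🬂[38;2;17;11;12m[48;2;14;9;9m🬂[38;2;17;11;12m[48;2;14;9;9m🬂[0m
</frame>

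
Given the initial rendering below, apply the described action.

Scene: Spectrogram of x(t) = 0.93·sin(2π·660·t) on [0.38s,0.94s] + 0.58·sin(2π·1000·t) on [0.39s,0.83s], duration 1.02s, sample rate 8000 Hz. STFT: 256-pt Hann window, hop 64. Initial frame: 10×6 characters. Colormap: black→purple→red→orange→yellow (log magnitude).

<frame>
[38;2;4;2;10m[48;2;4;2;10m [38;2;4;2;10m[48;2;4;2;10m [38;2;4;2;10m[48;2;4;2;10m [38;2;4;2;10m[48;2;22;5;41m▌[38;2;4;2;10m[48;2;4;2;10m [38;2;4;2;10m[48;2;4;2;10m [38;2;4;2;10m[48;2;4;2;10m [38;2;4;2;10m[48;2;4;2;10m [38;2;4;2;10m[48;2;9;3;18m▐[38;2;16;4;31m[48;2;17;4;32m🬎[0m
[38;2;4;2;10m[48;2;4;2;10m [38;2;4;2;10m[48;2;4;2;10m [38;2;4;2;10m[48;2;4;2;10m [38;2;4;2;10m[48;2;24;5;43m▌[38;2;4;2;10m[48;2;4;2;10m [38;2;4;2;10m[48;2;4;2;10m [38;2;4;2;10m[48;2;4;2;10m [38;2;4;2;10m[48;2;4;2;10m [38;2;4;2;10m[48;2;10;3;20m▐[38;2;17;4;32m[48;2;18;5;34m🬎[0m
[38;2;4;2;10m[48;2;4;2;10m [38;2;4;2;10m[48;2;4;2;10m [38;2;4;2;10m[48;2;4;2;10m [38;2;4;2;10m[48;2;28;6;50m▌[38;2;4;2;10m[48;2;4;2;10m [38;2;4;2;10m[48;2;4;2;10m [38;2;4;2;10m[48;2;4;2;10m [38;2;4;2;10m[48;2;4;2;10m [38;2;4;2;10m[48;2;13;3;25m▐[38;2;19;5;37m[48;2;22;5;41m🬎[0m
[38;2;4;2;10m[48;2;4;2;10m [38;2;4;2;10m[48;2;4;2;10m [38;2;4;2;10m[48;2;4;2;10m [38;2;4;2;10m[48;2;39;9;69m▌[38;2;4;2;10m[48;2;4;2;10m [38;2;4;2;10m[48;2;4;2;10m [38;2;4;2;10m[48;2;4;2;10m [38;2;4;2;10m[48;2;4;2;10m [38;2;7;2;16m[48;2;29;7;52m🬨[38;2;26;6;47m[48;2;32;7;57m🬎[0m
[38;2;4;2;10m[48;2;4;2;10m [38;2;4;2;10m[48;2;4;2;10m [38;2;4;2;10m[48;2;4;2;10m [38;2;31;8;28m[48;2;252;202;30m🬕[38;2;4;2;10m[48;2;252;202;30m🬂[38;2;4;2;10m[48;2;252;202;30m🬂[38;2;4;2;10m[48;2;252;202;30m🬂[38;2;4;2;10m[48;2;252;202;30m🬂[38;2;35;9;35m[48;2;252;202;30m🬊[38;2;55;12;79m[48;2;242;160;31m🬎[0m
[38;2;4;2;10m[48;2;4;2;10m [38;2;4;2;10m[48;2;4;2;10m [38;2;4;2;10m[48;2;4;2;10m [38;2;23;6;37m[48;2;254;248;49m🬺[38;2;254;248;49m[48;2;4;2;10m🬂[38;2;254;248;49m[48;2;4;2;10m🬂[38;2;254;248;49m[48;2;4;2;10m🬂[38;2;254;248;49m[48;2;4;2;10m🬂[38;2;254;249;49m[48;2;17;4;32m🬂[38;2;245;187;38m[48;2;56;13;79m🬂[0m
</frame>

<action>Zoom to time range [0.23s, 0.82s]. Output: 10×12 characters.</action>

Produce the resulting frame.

<frame>
[38;2;4;2;10m[48;2;4;2;10m [38;2;4;2;10m[48;2;4;2;10m [38;2;17;4;32m[48;2;23;5;41m▌[38;2;4;2;10m[48;2;4;2;10m [38;2;4;2;10m[48;2;4;2;10m [38;2;4;2;10m[48;2;4;2;10m [38;2;4;2;10m[48;2;4;2;10m [38;2;4;2;10m[48;2;4;2;10m [38;2;4;2;10m[48;2;4;2;10m [38;2;4;2;10m[48;2;4;2;10m [0m
[38;2;4;2;10m[48;2;4;2;10m [38;2;4;2;10m[48;2;4;2;10m [38;2;17;4;32m[48;2;23;6;42m▌[38;2;4;2;10m[48;2;4;2;10m [38;2;4;2;10m[48;2;4;2;10m [38;2;4;2;10m[48;2;4;2;10m [38;2;4;2;10m[48;2;4;2;10m [38;2;4;2;10m[48;2;4;2;10m [38;2;4;2;10m[48;2;4;2;10m [38;2;4;2;10m[48;2;4;2;10m [0m
[38;2;4;2;10m[48;2;4;2;10m [38;2;4;2;10m[48;2;4;2;10m [38;2;18;4;33m[48;2;24;6;43m▌[38;2;4;2;10m[48;2;4;2;10m [38;2;4;2;10m[48;2;4;2;10m [38;2;4;2;10m[48;2;4;2;10m [38;2;4;2;10m[48;2;4;2;10m [38;2;4;2;10m[48;2;4;2;10m [38;2;4;2;10m[48;2;4;2;10m [38;2;4;2;10m[48;2;4;2;10m [0m
[38;2;4;2;10m[48;2;4;2;10m [38;2;4;2;10m[48;2;4;2;10m [38;2;18;5;34m[48;2;25;6;46m▌[38;2;4;2;10m[48;2;4;2;10m [38;2;4;2;10m[48;2;4;2;10m [38;2;4;2;10m[48;2;4;2;10m [38;2;4;2;10m[48;2;4;2;10m [38;2;4;2;10m[48;2;4;2;10m [38;2;4;2;10m[48;2;4;2;10m [38;2;4;2;10m[48;2;4;2;10m [0m
[38;2;4;2;10m[48;2;4;2;10m [38;2;4;2;10m[48;2;4;2;10m [38;2;19;5;37m[48;2;27;6;48m▌[38;2;4;2;10m[48;2;4;2;10m [38;2;4;2;10m[48;2;4;2;10m [38;2;4;2;10m[48;2;4;2;10m [38;2;4;2;10m[48;2;4;2;10m [38;2;4;2;10m[48;2;4;2;10m [38;2;4;2;10m[48;2;4;2;10m [38;2;4;2;10m[48;2;4;2;10m [0m
[38;2;4;2;10m[48;2;4;2;10m [38;2;4;2;10m[48;2;4;2;10m [38;2;22;5;40m[48;2;30;7;53m▌[38;2;4;2;10m[48;2;4;2;10m [38;2;4;2;10m[48;2;4;2;10m [38;2;4;2;10m[48;2;4;2;10m [38;2;4;2;10m[48;2;4;2;10m [38;2;4;2;10m[48;2;4;2;10m [38;2;4;2;10m[48;2;4;2;10m [38;2;4;2;10m[48;2;4;2;10m [0m
[38;2;4;2;10m[48;2;4;2;10m [38;2;4;2;10m[48;2;4;2;10m [38;2;24;6;45m[48;2;35;8;62m▌[38;2;4;2;10m[48;2;4;2;10m [38;2;4;2;10m[48;2;4;2;10m [38;2;4;2;10m[48;2;4;2;10m [38;2;4;2;10m[48;2;4;2;10m [38;2;4;2;10m[48;2;4;2;10m [38;2;4;2;10m[48;2;4;2;10m [38;2;4;2;10m[48;2;4;2;10m [0m
[38;2;4;2;10m[48;2;4;2;10m [38;2;4;2;10m[48;2;4;2;10m [38;2;29;7;53m[48;2;41;9;71m▌[38;2;4;2;10m[48;2;4;2;10m [38;2;4;2;10m[48;2;4;2;10m [38;2;4;2;10m[48;2;4;2;10m [38;2;4;2;10m[48;2;4;2;10m [38;2;4;2;10m[48;2;4;2;10m [38;2;4;2;10m[48;2;4;2;10m [38;2;4;2;10m[48;2;4;2;10m [0m
[38;2;4;2;10m[48;2;4;2;10m [38;2;4;2;10m[48;2;4;2;10m [38;2;58;13;76m[48;2;252;197;28m🬝[38;2;4;2;10m[48;2;252;206;32m🬎[38;2;4;2;10m[48;2;252;206;32m🬎[38;2;4;2;10m[48;2;252;206;32m🬎[38;2;4;2;10m[48;2;252;206;32m🬎[38;2;4;2;10m[48;2;252;206;32m🬎[38;2;4;2;10m[48;2;252;206;32m🬎[38;2;4;2;10m[48;2;252;206;32m🬎[0m
[38;2;4;2;10m[48;2;4;2;10m [38;2;4;2;10m[48;2;4;2;10m [38;2;125;31;84m[48;2;237;144;34m🬌[38;2;10;3;20m[48;2;248;171;23m🬋[38;2;10;3;20m[48;2;248;171;23m🬋[38;2;10;3;20m[48;2;248;171;23m🬋[38;2;10;3;20m[48;2;248;171;23m🬋[38;2;10;3;20m[48;2;248;171;23m🬋[38;2;10;3;20m[48;2;248;171;23m🬋[38;2;10;3;20m[48;2;248;171;23m🬋[0m
[38;2;4;2;10m[48;2;4;2;10m [38;2;4;2;10m[48;2;4;2;10m [38;2;235;166;53m[48;2;92;22;84m🬂[38;2;254;249;49m[48;2;6;2;13m🬂[38;2;254;249;49m[48;2;6;2;13m🬂[38;2;254;249;49m[48;2;6;2;13m🬂[38;2;254;249;49m[48;2;6;2;13m🬂[38;2;254;249;49m[48;2;6;2;13m🬂[38;2;254;249;49m[48;2;6;2;13m🬂[38;2;254;249;49m[48;2;6;2;13m🬂[0m
[38;2;4;2;10m[48;2;4;2;10m [38;2;4;2;10m[48;2;4;2;10m [38;2;35;8;62m[48;2;16;4;30m🬨[38;2;4;2;10m[48;2;4;2;10m [38;2;4;2;10m[48;2;4;2;10m [38;2;4;2;10m[48;2;4;2;10m [38;2;4;2;10m[48;2;4;2;10m [38;2;4;2;10m[48;2;4;2;10m [38;2;4;2;10m[48;2;4;2;10m [38;2;4;2;10m[48;2;4;2;10m [0m
</frame>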